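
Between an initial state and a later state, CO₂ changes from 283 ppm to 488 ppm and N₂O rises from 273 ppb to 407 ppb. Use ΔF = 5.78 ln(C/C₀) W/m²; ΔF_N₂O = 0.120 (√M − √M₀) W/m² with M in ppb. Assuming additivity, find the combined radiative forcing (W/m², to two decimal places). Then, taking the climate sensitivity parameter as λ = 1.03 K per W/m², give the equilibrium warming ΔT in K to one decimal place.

CO₂: 5.78 × ln(488/283) = 5.78 × ln(1.72438) = 5.78 × 0.54487 = 3.1493 W/m².
N₂O: 0.120 × (√407 − √273) = 0.120 × (20.1742 − 16.5227) = 0.120 × 3.6515 = 0.4382 W/m².
Total ΔF = 3.1493 + 0.4382 = 3.5875 W/m².
ΔT = λ ΔF = 1.03 × 3.59 = 3.6977 K.

ΔF = 3.59 W/m²; ΔT = 3.7 K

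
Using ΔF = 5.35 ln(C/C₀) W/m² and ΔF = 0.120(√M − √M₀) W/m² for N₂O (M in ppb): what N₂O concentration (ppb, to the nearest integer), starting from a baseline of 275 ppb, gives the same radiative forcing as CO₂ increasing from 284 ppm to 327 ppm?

CO₂ forcing: 5.35 × ln(327/284) = 5.35 × 0.140986 = 0.75428 W/m².
Set 0.120(√M − √275) = 0.75428: √M = 0.75428/0.120 + √275 = 6.2857 + 16.5831 = 22.8688.
M = (22.8688)² = 522.98 ppb.

M ≈ 523 ppb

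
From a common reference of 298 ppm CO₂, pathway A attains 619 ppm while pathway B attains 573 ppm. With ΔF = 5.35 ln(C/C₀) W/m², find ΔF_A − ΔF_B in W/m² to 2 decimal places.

ΔF_A = 5.35 ln(619/298) = 5.35 × 0.73101 = 3.9109 W/m².
ΔF_B = 5.35 ln(573/298) = 5.35 × 0.65379 = 3.4978 W/m².
Difference: 3.9109 − 3.4978 = 0.4131 W/m².
(Equivalently, ΔF_A − ΔF_B = 5.35 ln(619/573) = 5.35 × 0.07722 = 0.4131 W/m².)

ΔF_A − ΔF_B = 0.41 W/m²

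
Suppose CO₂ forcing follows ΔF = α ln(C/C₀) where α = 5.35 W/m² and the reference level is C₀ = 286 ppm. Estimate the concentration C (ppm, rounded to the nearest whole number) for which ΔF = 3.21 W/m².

Set 5.35 ln(C/286) = 3.21, so ln(C/286) = 3.21/5.35 = 0.60000.
Then C/286 = e^0.60000 = 1.82212, giving C = 286 × 1.82212 = 521.13 ppm.

C ≈ 521 ppm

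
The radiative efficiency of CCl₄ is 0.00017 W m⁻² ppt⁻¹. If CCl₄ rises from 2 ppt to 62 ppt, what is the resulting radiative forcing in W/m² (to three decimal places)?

CCl₄: ΔF = 0.00017 × (62 − 2) = 0.00017 × 60 = 0.0102 W/m².

ΔF = 0.010 W/m²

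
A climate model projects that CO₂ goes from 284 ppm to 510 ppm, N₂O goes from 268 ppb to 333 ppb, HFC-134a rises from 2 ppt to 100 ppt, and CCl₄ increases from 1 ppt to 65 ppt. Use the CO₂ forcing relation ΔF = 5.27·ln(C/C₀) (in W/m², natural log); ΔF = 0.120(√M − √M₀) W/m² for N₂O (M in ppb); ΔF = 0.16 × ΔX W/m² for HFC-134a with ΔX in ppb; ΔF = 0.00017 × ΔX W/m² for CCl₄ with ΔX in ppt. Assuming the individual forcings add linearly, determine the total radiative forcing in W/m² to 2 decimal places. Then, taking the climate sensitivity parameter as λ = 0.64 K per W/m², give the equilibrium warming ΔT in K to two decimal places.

ΔF = 3.34 W/m²; ΔT = 2.14 K

CO₂: 5.27 × ln(510/284) = 5.27 × ln(1.79577) = 5.27 × 0.58543 = 3.0852 W/m².
N₂O: 0.120 × (√333 − √268) = 0.120 × (18.2483 − 16.3707) = 0.120 × 1.8776 = 0.2253 W/m².
HFC-134a: Δ = 100 − 2 = 98 ppt = 0.098 ppb; ΔF = 0.16 × 0.098 = 0.0157 W/m².
CCl₄: ΔF = 0.00017 × (65 − 1) = 0.00017 × 64 = 0.0109 W/m².
Total ΔF = 3.0852 + 0.2253 + 0.0157 + 0.0109 = 3.3371 W/m².
ΔT = λ ΔF = 0.64 × 3.34 = 2.1376 K.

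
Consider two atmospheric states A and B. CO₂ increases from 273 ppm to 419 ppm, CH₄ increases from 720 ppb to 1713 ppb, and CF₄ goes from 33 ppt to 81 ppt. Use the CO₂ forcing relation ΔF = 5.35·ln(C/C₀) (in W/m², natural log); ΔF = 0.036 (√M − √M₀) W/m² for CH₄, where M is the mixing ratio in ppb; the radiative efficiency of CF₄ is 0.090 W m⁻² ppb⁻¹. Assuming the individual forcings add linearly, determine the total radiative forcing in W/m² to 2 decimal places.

CO₂: 5.35 × ln(419/273) = 5.35 × ln(1.53480) = 5.35 × 0.42840 = 2.2919 W/m².
CH₄: 0.036 × (√1713 − √720) = 0.036 × (41.3884 − 26.8328) = 0.036 × 14.5556 = 0.5240 W/m².
CF₄: Δ = 81 − 33 = 48 ppt = 0.048 ppb; ΔF = 0.090 × 0.048 = 0.0043 W/m².
Total ΔF = 2.2919 + 0.5240 + 0.0043 = 2.8202 W/m².

ΔF = 2.82 W/m²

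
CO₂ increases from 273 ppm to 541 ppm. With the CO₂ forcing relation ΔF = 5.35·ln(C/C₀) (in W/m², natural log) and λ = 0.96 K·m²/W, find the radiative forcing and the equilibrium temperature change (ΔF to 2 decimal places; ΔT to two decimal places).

ΔF = 3.66 W/m²; ΔT = 3.51 K

CO₂: 5.35 × ln(541/273) = 5.35 × ln(1.98168) = 5.35 × 0.68394 = 3.6591 W/m².
ΔT = λ ΔF = 0.96 × 3.66 = 3.5136 K.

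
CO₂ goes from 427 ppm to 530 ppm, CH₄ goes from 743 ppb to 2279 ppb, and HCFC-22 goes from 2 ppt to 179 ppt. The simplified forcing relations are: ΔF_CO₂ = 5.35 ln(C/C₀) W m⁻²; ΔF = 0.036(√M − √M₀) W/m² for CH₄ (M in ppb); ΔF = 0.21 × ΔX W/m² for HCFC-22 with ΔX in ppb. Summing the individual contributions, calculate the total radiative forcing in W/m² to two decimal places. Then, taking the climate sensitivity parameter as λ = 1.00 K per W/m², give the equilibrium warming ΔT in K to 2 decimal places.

ΔF = 1.93 W/m²; ΔT = 1.93 K

CO₂: 5.35 × ln(530/427) = 5.35 × ln(1.24122) = 5.35 × 0.21609 = 1.1561 W/m².
CH₄: 0.036 × (√2279 − √743) = 0.036 × (47.7389 − 27.2580) = 0.036 × 20.4809 = 0.7373 W/m².
HCFC-22: Δ = 179 − 2 = 177 ppt = 0.177 ppb; ΔF = 0.21 × 0.177 = 0.0372 W/m².
Total ΔF = 1.1561 + 0.7373 + 0.0372 = 1.9306 W/m².
ΔT = λ ΔF = 1.00 × 1.93 = 1.9300 K.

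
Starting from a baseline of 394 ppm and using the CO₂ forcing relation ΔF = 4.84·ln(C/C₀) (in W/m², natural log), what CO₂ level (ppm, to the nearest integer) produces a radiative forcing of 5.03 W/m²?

C ≈ 1114 ppm

Set 4.84 ln(C/394) = 5.03, so ln(C/394) = 5.03/4.84 = 1.03926.
Then C/394 = e^1.03926 = 2.82712, giving C = 394 × 2.82712 = 1113.89 ppm.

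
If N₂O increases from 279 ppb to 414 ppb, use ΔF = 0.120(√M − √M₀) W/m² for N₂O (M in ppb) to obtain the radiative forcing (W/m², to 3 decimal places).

N₂O: 0.120 × (√414 − √279) = 0.120 × (20.3470 − 16.7033) = 0.120 × 3.6437 = 0.4372 W/m².

ΔF = 0.437 W/m²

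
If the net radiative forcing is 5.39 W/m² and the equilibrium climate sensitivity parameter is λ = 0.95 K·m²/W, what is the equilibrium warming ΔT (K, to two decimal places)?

ΔT = 5.12 K

ΔT = λ ΔF = 0.95 × 5.39 = 5.1205 K.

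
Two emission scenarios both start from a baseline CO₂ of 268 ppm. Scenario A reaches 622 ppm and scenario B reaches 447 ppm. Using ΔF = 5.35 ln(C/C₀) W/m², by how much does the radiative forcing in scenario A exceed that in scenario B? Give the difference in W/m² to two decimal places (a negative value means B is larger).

ΔF_A − ΔF_B = 1.77 W/m²

ΔF_A = 5.35 ln(622/268) = 5.35 × 0.84195 = 4.5044 W/m².
ΔF_B = 5.35 ln(447/268) = 5.35 × 0.51157 = 2.7369 W/m².
Difference: 4.5044 − 2.7369 = 1.7675 W/m².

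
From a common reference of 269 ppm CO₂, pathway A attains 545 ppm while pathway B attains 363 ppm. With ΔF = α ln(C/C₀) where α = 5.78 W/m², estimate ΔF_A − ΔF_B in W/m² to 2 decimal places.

ΔF_A − ΔF_B = 2.35 W/m²

ΔF_A = 5.78 ln(545/269) = 5.78 × 0.70607 = 4.0811 W/m².
ΔF_B = 5.78 ln(363/269) = 5.78 × 0.29969 = 1.7322 W/m².
Difference: 4.0811 − 1.7322 = 2.3489 W/m².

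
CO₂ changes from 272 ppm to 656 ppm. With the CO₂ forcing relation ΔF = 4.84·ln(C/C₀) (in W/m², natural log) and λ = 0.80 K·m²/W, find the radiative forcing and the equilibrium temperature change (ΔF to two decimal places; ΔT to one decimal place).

ΔF = 4.26 W/m²; ΔT = 3.4 K

CO₂: 4.84 × ln(656/272) = 4.84 × ln(2.41176) = 4.84 × 0.88036 = 4.2609 W/m².
ΔT = λ ΔF = 0.80 × 4.26 = 3.4080 K.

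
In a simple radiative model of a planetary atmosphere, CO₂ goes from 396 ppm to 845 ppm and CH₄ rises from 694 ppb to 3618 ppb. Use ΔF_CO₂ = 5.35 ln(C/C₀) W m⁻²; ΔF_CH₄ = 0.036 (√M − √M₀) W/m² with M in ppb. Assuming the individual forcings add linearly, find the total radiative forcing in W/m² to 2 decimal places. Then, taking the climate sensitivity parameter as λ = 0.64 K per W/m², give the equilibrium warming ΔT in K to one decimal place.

CO₂: 5.35 × ln(845/396) = 5.35 × ln(2.13384) = 5.35 × 0.75792 = 4.0549 W/m².
CH₄: 0.036 × (√3618 − √694) = 0.036 × (60.1498 − 26.3439) = 0.036 × 33.8059 = 1.2170 W/m².
Total ΔF = 4.0549 + 1.2170 = 5.2719 W/m².
ΔT = λ ΔF = 0.64 × 5.27 = 3.3728 K.

ΔF = 5.27 W/m²; ΔT = 3.4 K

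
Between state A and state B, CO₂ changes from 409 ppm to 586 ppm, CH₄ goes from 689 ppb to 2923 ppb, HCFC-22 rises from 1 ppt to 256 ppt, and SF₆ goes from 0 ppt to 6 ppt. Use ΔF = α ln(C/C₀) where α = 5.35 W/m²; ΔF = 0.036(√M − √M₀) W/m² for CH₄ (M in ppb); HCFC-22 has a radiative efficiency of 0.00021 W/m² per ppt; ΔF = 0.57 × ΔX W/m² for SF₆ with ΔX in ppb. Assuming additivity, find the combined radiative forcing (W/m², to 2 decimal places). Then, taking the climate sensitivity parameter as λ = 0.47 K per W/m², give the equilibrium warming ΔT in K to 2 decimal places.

CO₂: 5.35 × ln(586/409) = 5.35 × ln(1.43276) = 5.35 × 0.35960 = 1.9239 W/m².
CH₄: 0.036 × (√2923 − √689) = 0.036 × (54.0648 − 26.2488) = 0.036 × 27.8160 = 1.0014 W/m².
HCFC-22: ΔF = 0.00021 × (256 − 1) = 0.00021 × 255 = 0.0536 W/m².
SF₆: Δ = 6 − 0 = 6 ppt = 0.006 ppb; ΔF = 0.57 × 0.006 = 0.0034 W/m².
Total ΔF = 1.9239 + 1.0014 + 0.0536 + 0.0034 = 2.9823 W/m².
ΔT = λ ΔF = 0.47 × 2.98 = 1.4006 K.

ΔF = 2.98 W/m²; ΔT = 1.40 K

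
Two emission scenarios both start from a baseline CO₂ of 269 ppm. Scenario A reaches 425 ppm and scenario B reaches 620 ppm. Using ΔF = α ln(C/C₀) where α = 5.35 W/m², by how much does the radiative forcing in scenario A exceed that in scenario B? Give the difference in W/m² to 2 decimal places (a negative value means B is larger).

ΔF_A = 5.35 ln(425/269) = 5.35 × 0.45738 = 2.4470 W/m².
ΔF_B = 5.35 ln(620/269) = 5.35 × 0.83501 = 4.4673 W/m².
Difference: 2.4470 − 4.4673 = -2.0203 W/m².

ΔF_A − ΔF_B = -2.02 W/m²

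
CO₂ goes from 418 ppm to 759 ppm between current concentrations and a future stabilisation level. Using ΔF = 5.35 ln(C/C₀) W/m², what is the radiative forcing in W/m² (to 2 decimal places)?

CO₂: 5.35 × ln(759/418) = 5.35 × ln(1.81579) = 5.35 × 0.59652 = 3.1914 W/m².

ΔF = 3.19 W/m²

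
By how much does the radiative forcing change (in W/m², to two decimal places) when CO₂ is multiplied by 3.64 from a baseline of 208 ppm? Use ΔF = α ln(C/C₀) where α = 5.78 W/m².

ΔF = 7.47 W/m²

Because the forcing depends only on the ratio C/C₀, the initial concentration does not enter.
ΔF = 5.78 × ln(3.64) = 5.78 × 1.29198 = 7.4676 W/m².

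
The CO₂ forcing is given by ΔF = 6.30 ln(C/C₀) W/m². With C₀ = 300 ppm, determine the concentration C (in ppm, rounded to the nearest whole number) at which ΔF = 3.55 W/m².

Set 6.30 ln(C/300) = 3.55, so ln(C/300) = 3.55/6.30 = 0.56349.
Then C/300 = e^0.56349 = 1.75679, giving C = 300 × 1.75679 = 527.04 ppm.

C ≈ 527 ppm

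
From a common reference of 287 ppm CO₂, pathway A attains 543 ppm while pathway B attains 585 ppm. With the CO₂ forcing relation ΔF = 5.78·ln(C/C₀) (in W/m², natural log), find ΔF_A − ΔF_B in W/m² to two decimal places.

ΔF_A = 5.78 ln(543/287) = 5.78 × 0.63763 = 3.6855 W/m².
ΔF_B = 5.78 ln(585/287) = 5.78 × 0.71213 = 4.1161 W/m².
Difference: 3.6855 − 4.1161 = -0.4306 W/m².
(Equivalently, ΔF_A − ΔF_B = 5.78 ln(543/585) = 5.78 × -0.07450 = -0.4306 W/m².)

ΔF_A − ΔF_B = -0.43 W/m²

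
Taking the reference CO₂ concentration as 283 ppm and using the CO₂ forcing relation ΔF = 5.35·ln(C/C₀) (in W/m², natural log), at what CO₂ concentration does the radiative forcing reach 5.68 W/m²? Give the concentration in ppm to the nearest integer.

Set 5.35 ln(C/283) = 5.68, so ln(C/283) = 5.68/5.35 = 1.06168.
Then C/283 = e^1.06168 = 2.89122, giving C = 283 × 2.89122 = 818.22 ppm.

C ≈ 818 ppm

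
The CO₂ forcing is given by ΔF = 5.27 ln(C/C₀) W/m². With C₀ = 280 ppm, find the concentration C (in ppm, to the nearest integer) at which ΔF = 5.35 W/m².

C ≈ 773 ppm

Set 5.27 ln(C/280) = 5.35, so ln(C/280) = 5.35/5.27 = 1.01518.
Then C/280 = e^1.01518 = 2.75986, giving C = 280 × 2.75986 = 772.76 ppm.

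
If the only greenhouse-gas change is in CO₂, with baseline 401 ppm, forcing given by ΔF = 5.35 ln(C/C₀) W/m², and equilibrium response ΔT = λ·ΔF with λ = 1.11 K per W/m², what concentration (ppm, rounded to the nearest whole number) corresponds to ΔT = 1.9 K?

C ≈ 552 ppm

Required forcing: ΔF = ΔT/λ = 1.9/1.11 = 1.7117 W/m².
Then ln(C/401) = ΔF/5.35 = 1.7117/5.35 = 0.31994.
So C = 401 × e^0.31994 = 401 × 1.37705 = 552.20 ppm.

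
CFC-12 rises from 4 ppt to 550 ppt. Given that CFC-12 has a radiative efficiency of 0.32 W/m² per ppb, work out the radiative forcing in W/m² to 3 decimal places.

CFC-12: Δ = 550 − 4 = 546 ppt = 0.546 ppb; ΔF = 0.32 × 0.546 = 0.1747 W/m².

ΔF = 0.175 W/m²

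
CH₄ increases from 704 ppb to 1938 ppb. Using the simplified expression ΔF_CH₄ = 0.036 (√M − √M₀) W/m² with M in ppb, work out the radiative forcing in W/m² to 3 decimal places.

CH₄: 0.036 × (√1938 − √704) = 0.036 × (44.0227 − 26.5330) = 0.036 × 17.4897 = 0.6296 W/m².

ΔF = 0.630 W/m²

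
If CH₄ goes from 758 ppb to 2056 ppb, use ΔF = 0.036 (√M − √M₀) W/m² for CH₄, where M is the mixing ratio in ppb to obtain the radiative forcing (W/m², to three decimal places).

CH₄: 0.036 × (√2056 − √758) = 0.036 × (45.3431 − 27.5318) = 0.036 × 17.8113 = 0.6412 W/m².

ΔF = 0.641 W/m²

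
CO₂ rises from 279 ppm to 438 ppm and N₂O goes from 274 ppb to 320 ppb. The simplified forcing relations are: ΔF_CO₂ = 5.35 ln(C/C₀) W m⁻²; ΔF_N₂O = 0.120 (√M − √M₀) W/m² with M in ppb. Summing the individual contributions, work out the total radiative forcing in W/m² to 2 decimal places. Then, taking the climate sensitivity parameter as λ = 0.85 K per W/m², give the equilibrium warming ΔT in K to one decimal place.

CO₂: 5.35 × ln(438/279) = 5.35 × ln(1.56989) = 5.35 × 0.45101 = 2.4129 W/m².
N₂O: 0.120 × (√320 − √274) = 0.120 × (17.8885 − 16.5529) = 0.120 × 1.3356 = 0.1603 W/m².
Total ΔF = 2.4129 + 0.1603 = 2.5732 W/m².
ΔT = λ ΔF = 0.85 × 2.57 = 2.1845 K.

ΔF = 2.57 W/m²; ΔT = 2.2 K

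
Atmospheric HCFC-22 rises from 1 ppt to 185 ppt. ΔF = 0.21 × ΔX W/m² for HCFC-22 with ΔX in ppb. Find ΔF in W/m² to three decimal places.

HCFC-22: Δ = 185 − 1 = 184 ppt = 0.184 ppb; ΔF = 0.21 × 0.184 = 0.0386 W/m².

ΔF = 0.039 W/m²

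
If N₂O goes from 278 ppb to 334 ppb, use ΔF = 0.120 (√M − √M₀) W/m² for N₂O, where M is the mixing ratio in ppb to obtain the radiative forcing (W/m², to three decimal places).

ΔF = 0.192 W/m²

N₂O: 0.120 × (√334 − √278) = 0.120 × (18.2757 − 16.6733) = 0.120 × 1.6024 = 0.1923 W/m².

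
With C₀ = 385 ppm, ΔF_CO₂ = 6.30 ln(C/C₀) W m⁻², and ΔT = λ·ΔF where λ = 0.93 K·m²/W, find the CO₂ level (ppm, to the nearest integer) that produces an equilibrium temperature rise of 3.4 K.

C ≈ 688 ppm

Required forcing: ΔF = ΔT/λ = 3.4/0.93 = 3.6559 W/m².
Then ln(C/385) = ΔF/6.30 = 3.6559/6.30 = 0.58030.
So C = 385 × e^0.58030 = 385 × 1.78657 = 687.83 ppm.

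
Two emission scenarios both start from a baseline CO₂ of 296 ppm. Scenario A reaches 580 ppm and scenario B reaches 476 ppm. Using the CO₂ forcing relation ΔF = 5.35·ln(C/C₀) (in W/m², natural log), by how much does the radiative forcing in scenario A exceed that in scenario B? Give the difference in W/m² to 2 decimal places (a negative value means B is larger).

ΔF_A = 5.35 ln(580/296) = 5.35 × 0.67267 = 3.5988 W/m².
ΔF_B = 5.35 ln(476/296) = 5.35 × 0.47506 = 2.5416 W/m².
Difference: 3.5988 − 2.5416 = 1.0572 W/m².
(Equivalently, ΔF_A − ΔF_B = 5.35 ln(580/476) = 5.35 × 0.19761 = 1.0572 W/m².)

ΔF_A − ΔF_B = 1.06 W/m²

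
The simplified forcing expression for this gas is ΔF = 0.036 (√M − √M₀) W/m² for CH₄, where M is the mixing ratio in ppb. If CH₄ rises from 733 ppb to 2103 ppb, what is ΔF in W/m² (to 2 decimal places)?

CH₄: 0.036 × (√2103 − √733) = 0.036 × (45.8585 − 27.0740) = 0.036 × 18.7845 = 0.6762 W/m².

ΔF = 0.68 W/m²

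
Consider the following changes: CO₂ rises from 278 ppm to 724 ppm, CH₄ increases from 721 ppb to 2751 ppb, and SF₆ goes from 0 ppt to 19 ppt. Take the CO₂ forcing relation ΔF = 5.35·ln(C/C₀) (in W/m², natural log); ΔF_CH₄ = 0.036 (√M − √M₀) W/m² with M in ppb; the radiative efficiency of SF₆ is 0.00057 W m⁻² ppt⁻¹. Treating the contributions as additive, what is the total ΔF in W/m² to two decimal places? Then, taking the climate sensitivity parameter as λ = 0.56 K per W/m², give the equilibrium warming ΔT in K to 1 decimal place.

CO₂: 5.35 × ln(724/278) = 5.35 × ln(2.60432) = 5.35 × 0.95717 = 5.1209 W/m².
CH₄: 0.036 × (√2751 − √721) = 0.036 × (52.4500 − 26.8514) = 0.036 × 25.5986 = 0.9215 W/m².
SF₆: ΔF = 0.00057 × (19 − 0) = 0.00057 × 19 = 0.0108 W/m².
Total ΔF = 5.1209 + 0.9215 + 0.0108 = 6.0532 W/m².
ΔT = λ ΔF = 0.56 × 6.05 = 3.3880 K.

ΔF = 6.05 W/m²; ΔT = 3.4 K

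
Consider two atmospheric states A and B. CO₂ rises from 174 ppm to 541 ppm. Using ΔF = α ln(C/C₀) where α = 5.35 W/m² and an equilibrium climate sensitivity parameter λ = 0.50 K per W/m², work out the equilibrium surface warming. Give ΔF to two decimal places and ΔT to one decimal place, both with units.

ΔF = 6.07 W/m²; ΔT = 3.0 K

CO₂: 5.35 × ln(541/174) = 5.35 × ln(3.10920) = 5.35 × 1.13437 = 6.0689 W/m².
ΔT = λ ΔF = 0.50 × 6.07 = 3.0350 K.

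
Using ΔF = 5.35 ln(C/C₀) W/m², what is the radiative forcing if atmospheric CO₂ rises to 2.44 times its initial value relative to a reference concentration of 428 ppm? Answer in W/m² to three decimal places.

ΔF = 5.35 × ln(2.44) = 5.35 × 0.89200 = 4.7722 W/m².

ΔF = 4.772 W/m²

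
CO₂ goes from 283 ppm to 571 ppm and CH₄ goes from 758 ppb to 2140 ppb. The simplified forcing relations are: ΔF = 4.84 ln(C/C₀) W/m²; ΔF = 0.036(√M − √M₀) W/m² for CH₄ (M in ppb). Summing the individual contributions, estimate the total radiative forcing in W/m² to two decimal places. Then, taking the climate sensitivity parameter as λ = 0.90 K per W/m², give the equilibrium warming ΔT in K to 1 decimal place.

CO₂: 4.84 × ln(571/283) = 4.84 × ln(2.01767) = 4.84 × 0.70194 = 3.3974 W/m².
CH₄: 0.036 × (√2140 − √758) = 0.036 × (46.2601 − 27.5318) = 0.036 × 18.7283 = 0.6742 W/m².
Total ΔF = 3.3974 + 0.6742 = 4.0716 W/m².
ΔT = λ ΔF = 0.90 × 4.07 = 3.6630 K.

ΔF = 4.07 W/m²; ΔT = 3.7 K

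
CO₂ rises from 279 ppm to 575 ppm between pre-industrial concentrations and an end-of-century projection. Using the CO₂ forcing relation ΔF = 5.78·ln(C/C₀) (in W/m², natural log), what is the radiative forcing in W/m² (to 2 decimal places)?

ΔF = 4.18 W/m²

CO₂: 5.78 × ln(575/279) = 5.78 × ln(2.06093) = 5.78 × 0.72316 = 4.1799 W/m².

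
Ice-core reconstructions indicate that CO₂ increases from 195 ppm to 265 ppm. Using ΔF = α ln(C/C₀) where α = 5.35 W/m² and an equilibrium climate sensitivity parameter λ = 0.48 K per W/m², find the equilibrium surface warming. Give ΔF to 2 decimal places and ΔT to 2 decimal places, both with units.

CO₂: 5.35 × ln(265/195) = 5.35 × ln(1.35897) = 5.35 × 0.30673 = 1.6410 W/m².
ΔT = λ ΔF = 0.48 × 1.64 = 0.7872 K.

ΔF = 1.64 W/m²; ΔT = 0.79 K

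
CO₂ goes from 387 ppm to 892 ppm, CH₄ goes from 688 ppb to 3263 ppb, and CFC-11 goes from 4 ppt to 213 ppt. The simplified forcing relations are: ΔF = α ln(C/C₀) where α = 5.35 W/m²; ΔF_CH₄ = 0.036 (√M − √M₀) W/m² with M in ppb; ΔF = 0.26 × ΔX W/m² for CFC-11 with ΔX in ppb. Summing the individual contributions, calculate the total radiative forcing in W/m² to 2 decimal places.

CO₂: 5.35 × ln(892/387) = 5.35 × ln(2.30491) = 5.35 × 0.83504 = 4.4675 W/m².
CH₄: 0.036 × (√3263 − √688) = 0.036 × (57.1227 − 26.2298) = 0.036 × 30.8929 = 1.1121 W/m².
CFC-11: Δ = 213 − 4 = 209 ppt = 0.209 ppb; ΔF = 0.26 × 0.209 = 0.0543 W/m².
Total ΔF = 4.4675 + 1.1121 + 0.0543 = 5.6339 W/m².

ΔF = 5.63 W/m²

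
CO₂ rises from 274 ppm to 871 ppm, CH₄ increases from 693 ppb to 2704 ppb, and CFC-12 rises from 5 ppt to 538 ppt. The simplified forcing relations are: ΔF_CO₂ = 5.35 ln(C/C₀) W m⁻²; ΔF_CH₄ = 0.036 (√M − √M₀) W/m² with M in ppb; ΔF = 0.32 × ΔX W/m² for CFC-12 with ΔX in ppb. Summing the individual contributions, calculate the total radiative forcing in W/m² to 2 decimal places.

CO₂: 5.35 × ln(871/274) = 5.35 × ln(3.17883) = 5.35 × 1.15651 = 6.1873 W/m².
CH₄: 0.036 × (√2704 − √693) = 0.036 × (52.0000 − 26.3249) = 0.036 × 25.6751 = 0.9243 W/m².
CFC-12: Δ = 538 − 5 = 533 ppt = 0.533 ppb; ΔF = 0.32 × 0.533 = 0.1706 W/m².
Total ΔF = 6.1873 + 0.9243 + 0.1706 = 7.2822 W/m².

ΔF = 7.28 W/m²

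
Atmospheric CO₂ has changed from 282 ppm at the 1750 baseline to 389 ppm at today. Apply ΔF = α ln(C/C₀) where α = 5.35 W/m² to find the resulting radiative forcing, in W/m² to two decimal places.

CO₂: 5.35 × ln(389/282) = 5.35 × ln(1.37943) = 5.35 × 0.32167 = 1.7209 W/m².

ΔF = 1.72 W/m²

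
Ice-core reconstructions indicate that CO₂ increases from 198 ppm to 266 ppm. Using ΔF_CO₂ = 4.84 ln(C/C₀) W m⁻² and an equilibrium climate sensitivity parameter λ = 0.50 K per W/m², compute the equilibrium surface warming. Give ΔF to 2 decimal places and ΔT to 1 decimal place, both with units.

ΔF = 1.43 W/m²; ΔT = 0.7 K

CO₂: 4.84 × ln(266/198) = 4.84 × ln(1.34343) = 4.84 × 0.29523 = 1.4289 W/m².
ΔT = λ ΔF = 0.50 × 1.43 = 0.7150 K.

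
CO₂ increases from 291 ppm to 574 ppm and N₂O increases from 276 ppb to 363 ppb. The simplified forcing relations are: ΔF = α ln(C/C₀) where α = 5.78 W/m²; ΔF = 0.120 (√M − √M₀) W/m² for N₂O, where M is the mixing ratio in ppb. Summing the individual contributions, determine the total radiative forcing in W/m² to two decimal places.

CO₂: 5.78 × ln(574/291) = 5.78 × ln(1.97251) = 5.78 × 0.67931 = 3.9264 W/m².
N₂O: 0.120 × (√363 − √276) = 0.120 × (19.0526 − 16.6132) = 0.120 × 2.4394 = 0.2927 W/m².
Total ΔF = 3.9264 + 0.2927 = 4.2191 W/m².

ΔF = 4.22 W/m²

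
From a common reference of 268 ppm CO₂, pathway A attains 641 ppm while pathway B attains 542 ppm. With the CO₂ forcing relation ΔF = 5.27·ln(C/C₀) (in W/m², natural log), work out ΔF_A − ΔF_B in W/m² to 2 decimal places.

ΔF_A − ΔF_B = 0.88 W/m²

ΔF_A = 5.27 ln(641/268) = 5.27 × 0.87204 = 4.5957 W/m².
ΔF_B = 5.27 ln(542/268) = 5.27 × 0.70428 = 3.7116 W/m².
Difference: 4.5957 − 3.7116 = 0.8841 W/m².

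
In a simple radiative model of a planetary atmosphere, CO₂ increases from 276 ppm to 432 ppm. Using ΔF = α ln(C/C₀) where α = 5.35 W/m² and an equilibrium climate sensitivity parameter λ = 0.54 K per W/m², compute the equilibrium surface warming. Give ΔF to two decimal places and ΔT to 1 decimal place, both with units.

CO₂: 5.35 × ln(432/276) = 5.35 × ln(1.56522) = 5.35 × 0.44803 = 2.3970 W/m².
ΔT = λ ΔF = 0.54 × 2.40 = 1.2960 K.

ΔF = 2.40 W/m²; ΔT = 1.3 K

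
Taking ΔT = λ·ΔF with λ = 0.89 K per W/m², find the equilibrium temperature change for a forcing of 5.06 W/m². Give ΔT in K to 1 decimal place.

ΔT = λ ΔF = 0.89 × 5.06 = 4.5034 K.

ΔT = 4.5 K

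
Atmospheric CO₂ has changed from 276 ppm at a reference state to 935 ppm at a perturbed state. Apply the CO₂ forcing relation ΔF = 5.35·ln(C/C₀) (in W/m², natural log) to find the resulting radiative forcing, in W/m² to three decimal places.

ΔF = 6.528 W/m²

CO₂: 5.35 × ln(935/276) = 5.35 × ln(3.38768) = 5.35 × 1.22015 = 6.5278 W/m².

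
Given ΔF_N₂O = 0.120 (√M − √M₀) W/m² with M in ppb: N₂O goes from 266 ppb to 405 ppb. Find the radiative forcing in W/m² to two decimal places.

ΔF = 0.46 W/m²

N₂O: 0.120 × (√405 − √266) = 0.120 × (20.1246 − 16.3095) = 0.120 × 3.8151 = 0.4578 W/m².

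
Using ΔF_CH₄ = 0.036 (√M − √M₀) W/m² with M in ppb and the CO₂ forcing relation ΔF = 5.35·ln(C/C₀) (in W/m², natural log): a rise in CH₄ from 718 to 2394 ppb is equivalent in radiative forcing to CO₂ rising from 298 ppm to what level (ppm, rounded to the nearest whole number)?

CH₄ forcing: 0.036 × (√2394 − √718) = 0.036 × (48.9285 − 26.7955) = 0.036 × 22.1330 = 0.79679 W/m².
Set 5.35 ln(C/298) = 0.79679: ln(C/298) = 0.79679/5.35 = 0.14893, so C = 298 × e^0.14893 = 298 × 1.16059 = 345.86 ppm.

C ≈ 346 ppm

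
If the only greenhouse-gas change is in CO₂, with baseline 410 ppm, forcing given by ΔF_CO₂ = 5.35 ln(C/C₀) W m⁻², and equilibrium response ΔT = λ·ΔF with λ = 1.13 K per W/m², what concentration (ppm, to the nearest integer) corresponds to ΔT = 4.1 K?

Required forcing: ΔF = ΔT/λ = 4.1/1.13 = 3.6283 W/m².
Then ln(C/410) = ΔF/5.35 = 3.6283/5.35 = 0.67819.
So C = 410 × e^0.67819 = 410 × 1.97031 = 807.83 ppm.

C ≈ 808 ppm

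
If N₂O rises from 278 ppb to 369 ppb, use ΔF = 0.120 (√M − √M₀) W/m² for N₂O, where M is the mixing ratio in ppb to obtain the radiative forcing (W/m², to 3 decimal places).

N₂O: 0.120 × (√369 − √278) = 0.120 × (19.2094 − 16.6733) = 0.120 × 2.5361 = 0.3043 W/m².

ΔF = 0.304 W/m²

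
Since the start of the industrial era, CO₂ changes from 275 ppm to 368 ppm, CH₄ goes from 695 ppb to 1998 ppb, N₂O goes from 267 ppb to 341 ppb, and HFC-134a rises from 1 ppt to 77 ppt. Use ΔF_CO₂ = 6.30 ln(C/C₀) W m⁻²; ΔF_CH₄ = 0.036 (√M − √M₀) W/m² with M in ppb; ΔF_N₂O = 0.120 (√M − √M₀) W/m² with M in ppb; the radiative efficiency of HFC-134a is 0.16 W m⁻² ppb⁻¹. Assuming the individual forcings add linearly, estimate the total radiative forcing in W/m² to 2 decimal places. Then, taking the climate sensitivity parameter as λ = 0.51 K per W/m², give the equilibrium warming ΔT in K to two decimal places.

CO₂: 6.30 × ln(368/275) = 6.30 × ln(1.33818) = 6.30 × 0.29131 = 1.8353 W/m².
CH₄: 0.036 × (√1998 − √695) = 0.036 × (44.6990 − 26.3629) = 0.036 × 18.3361 = 0.6601 W/m².
N₂O: 0.120 × (√341 − √267) = 0.120 × (18.4662 − 16.3401) = 0.120 × 2.1261 = 0.2551 W/m².
HFC-134a: Δ = 77 − 1 = 76 ppt = 0.076 ppb; ΔF = 0.16 × 0.076 = 0.0122 W/m².
Total ΔF = 1.8353 + 0.6601 + 0.2551 + 0.0122 = 2.7627 W/m².
ΔT = λ ΔF = 0.51 × 2.76 = 1.4076 K.

ΔF = 2.76 W/m²; ΔT = 1.41 K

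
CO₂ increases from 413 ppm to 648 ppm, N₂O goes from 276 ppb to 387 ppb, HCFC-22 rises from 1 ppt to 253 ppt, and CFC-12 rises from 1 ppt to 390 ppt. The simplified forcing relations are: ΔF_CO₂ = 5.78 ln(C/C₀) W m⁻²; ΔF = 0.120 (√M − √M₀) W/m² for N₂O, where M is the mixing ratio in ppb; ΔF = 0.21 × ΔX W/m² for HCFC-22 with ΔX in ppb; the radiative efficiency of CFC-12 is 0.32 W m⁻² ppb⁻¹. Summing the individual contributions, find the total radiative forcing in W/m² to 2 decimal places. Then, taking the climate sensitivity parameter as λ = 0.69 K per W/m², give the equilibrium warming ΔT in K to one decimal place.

ΔF = 3.15 W/m²; ΔT = 2.2 K

CO₂: 5.78 × ln(648/413) = 5.78 × ln(1.56901) = 5.78 × 0.45044 = 2.6035 W/m².
N₂O: 0.120 × (√387 − √276) = 0.120 × (19.6723 − 16.6132) = 0.120 × 3.0591 = 0.3671 W/m².
HCFC-22: Δ = 253 − 1 = 252 ppt = 0.252 ppb; ΔF = 0.21 × 0.252 = 0.0529 W/m².
CFC-12: Δ = 390 − 1 = 389 ppt = 0.389 ppb; ΔF = 0.32 × 0.389 = 0.1245 W/m².
Total ΔF = 2.6035 + 0.3671 + 0.0529 + 0.1245 = 3.1480 W/m².
ΔT = λ ΔF = 0.69 × 3.15 = 2.1735 K.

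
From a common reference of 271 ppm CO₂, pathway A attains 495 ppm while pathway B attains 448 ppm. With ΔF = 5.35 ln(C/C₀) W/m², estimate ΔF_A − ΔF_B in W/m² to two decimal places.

ΔF_A = 5.35 ln(495/271) = 5.35 × 0.60244 = 3.2231 W/m².
ΔF_B = 5.35 ln(448/271) = 5.35 × 0.50267 = 2.6893 W/m².
Difference: 3.2231 − 2.6893 = 0.5338 W/m².

ΔF_A − ΔF_B = 0.53 W/m²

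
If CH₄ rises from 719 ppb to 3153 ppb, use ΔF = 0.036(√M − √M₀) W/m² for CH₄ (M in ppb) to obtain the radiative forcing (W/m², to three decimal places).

CH₄: 0.036 × (√3153 − √719) = 0.036 × (56.1516 − 26.8142) = 0.036 × 29.3374 = 1.0561 W/m².

ΔF = 1.056 W/m²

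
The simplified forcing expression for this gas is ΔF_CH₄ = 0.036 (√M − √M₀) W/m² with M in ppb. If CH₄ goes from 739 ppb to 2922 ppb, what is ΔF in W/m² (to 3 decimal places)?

CH₄: 0.036 × (√2922 − √739) = 0.036 × (54.0555 − 27.1846) = 0.036 × 26.8709 = 0.9674 W/m².

ΔF = 0.967 W/m²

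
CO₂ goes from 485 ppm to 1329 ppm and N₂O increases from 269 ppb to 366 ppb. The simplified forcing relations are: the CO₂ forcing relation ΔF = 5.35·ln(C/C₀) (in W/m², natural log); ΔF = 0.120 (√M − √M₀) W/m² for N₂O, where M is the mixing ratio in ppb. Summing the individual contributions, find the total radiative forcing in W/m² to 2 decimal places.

ΔF = 5.72 W/m²

CO₂: 5.35 × ln(1329/485) = 5.35 × ln(2.74021) = 5.35 × 1.00803 = 5.3930 W/m².
N₂O: 0.120 × (√366 − √269) = 0.120 × (19.1311 − 16.4012) = 0.120 × 2.7299 = 0.3276 W/m².
Total ΔF = 5.3930 + 0.3276 = 5.7206 W/m².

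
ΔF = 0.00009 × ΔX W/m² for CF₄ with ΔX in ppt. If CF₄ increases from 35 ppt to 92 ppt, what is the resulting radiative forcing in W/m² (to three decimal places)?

ΔF = 0.005 W/m²

CF₄: ΔF = 0.00009 × (92 − 35) = 0.00009 × 57 = 0.0051 W/m².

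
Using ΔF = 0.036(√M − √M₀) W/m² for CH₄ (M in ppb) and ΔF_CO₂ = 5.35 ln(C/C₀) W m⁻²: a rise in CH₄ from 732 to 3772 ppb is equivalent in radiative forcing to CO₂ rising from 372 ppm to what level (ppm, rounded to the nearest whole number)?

CH₄ forcing: 0.036 × (√3772 − √732) = 0.036 × (61.4166 − 27.0555) = 0.036 × 34.3611 = 1.23700 W/m².
Set 5.35 ln(C/372) = 1.23700: ln(C/372) = 1.23700/5.35 = 0.23121, so C = 372 × e^0.23121 = 372 × 1.26012 = 468.76 ppm.

C ≈ 469 ppm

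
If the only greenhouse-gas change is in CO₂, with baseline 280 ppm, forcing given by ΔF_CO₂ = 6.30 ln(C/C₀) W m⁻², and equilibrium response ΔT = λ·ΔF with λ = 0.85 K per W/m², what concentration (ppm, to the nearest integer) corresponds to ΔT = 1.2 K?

Required forcing: ΔF = ΔT/λ = 1.2/0.85 = 1.4118 W/m².
Then ln(C/280) = ΔF/6.30 = 1.4118/6.30 = 0.22410.
So C = 280 × e^0.22410 = 280 × 1.25120 = 350.34 ppm.

C ≈ 350 ppm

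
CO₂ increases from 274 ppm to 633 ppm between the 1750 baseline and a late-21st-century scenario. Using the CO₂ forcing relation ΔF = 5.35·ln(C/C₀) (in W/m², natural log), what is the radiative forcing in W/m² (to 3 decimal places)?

ΔF = 4.480 W/m²

CO₂ absorption bands are partially saturated, so forcing scales with the logarithm of the concentration ratio.
CO₂: 5.35 × ln(633/274) = 5.35 × ln(2.31022) = 5.35 × 0.83734 = 4.4798 W/m².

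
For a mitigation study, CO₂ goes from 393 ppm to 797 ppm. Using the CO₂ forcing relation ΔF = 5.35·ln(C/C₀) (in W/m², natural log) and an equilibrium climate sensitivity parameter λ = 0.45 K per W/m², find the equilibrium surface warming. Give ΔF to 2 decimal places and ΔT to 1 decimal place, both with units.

CO₂: 5.35 × ln(797/393) = 5.35 × ln(2.02799) = 5.35 × 0.70705 = 3.7827 W/m².
ΔT = λ ΔF = 0.45 × 3.78 = 1.7010 K.

ΔF = 3.78 W/m²; ΔT = 1.7 K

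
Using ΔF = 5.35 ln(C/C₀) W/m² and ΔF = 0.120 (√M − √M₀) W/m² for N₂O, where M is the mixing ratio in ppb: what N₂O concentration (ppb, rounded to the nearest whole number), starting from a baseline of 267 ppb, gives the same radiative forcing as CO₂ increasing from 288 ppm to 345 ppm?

CO₂ forcing: 5.35 × ln(345/288) = 5.35 × 0.180584 = 0.96612 W/m².
Set 0.120(√M − √267) = 0.96612: √M = 0.96612/0.120 + √267 = 8.0510 + 16.3401 = 24.3911.
M = (24.3911)² = 594.93 ppb.

M ≈ 595 ppb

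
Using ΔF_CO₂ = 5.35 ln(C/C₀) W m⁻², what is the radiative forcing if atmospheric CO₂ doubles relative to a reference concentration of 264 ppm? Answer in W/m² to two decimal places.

Because the forcing depends only on the ratio C/C₀, the initial concentration does not enter.
ΔF = 5.35 × ln(2) = 5.35 × 0.69315 = 3.7084 W/m².

ΔF = 3.71 W/m²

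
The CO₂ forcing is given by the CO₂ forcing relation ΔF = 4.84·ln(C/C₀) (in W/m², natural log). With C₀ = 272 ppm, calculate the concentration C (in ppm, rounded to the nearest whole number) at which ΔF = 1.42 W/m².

C ≈ 365 ppm

Set 4.84 ln(C/272) = 1.42, so ln(C/272) = 1.42/4.84 = 0.29339.
Then C/272 = e^0.29339 = 1.34097, giving C = 272 × 1.34097 = 364.74 ppm.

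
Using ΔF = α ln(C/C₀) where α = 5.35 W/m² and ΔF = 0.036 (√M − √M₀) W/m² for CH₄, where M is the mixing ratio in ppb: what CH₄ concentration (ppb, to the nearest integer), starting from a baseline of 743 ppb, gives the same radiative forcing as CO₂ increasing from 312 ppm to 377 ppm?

CO₂ forcing: 5.35 × ln(377/312) = 5.35 × 0.189242 = 1.01244 W/m².
Set 0.036(√M − √743) = 1.01244: √M = 1.01244/0.036 + √743 = 28.1233 + 27.2580 = 55.3813.
M = (55.3813)² = 3067.09 ppb.

M ≈ 3067 ppb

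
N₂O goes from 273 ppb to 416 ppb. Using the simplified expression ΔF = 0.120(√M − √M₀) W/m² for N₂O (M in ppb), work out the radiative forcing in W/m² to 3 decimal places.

N₂O: 0.120 × (√416 − √273) = 0.120 × (20.3961 − 16.5227) = 0.120 × 3.8734 = 0.4648 W/m².

ΔF = 0.465 W/m²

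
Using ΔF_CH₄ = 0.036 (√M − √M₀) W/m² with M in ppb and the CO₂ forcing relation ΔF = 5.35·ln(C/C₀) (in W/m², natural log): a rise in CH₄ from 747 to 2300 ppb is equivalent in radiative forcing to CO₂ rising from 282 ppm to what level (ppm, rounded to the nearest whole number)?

CH₄ forcing: 0.036 × (√2300 − √747) = 0.036 × (47.9583 − 27.3313) = 0.036 × 20.6270 = 0.74257 W/m².
Set 5.35 ln(C/282) = 0.74257: ln(C/282) = 0.74257/5.35 = 0.13880, so C = 282 × e^0.13880 = 282 × 1.14889 = 323.99 ppm.

C ≈ 324 ppm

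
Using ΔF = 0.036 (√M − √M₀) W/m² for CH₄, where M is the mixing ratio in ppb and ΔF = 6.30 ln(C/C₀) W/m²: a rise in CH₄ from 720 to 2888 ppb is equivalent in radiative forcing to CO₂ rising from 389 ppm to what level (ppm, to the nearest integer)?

C ≈ 454 ppm

CH₄ forcing: 0.036 × (√2888 − √720) = 0.036 × (53.7401 − 26.8328) = 0.036 × 26.9073 = 0.96866 W/m².
Set 6.30 ln(C/389) = 0.96866: ln(C/389) = 0.96866/6.30 = 0.15376, so C = 389 × e^0.15376 = 389 × 1.16621 = 453.66 ppm.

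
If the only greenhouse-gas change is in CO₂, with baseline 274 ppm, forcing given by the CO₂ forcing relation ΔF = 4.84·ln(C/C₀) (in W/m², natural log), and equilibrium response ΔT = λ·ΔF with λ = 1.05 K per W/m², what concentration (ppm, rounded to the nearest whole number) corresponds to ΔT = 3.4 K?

C ≈ 535 ppm

Required forcing: ΔF = ΔT/λ = 3.4/1.05 = 3.2381 W/m².
Then ln(C/274) = ΔF/4.84 = 3.2381/4.84 = 0.66903.
So C = 274 × e^0.66903 = 274 × 1.95234 = 534.94 ppm.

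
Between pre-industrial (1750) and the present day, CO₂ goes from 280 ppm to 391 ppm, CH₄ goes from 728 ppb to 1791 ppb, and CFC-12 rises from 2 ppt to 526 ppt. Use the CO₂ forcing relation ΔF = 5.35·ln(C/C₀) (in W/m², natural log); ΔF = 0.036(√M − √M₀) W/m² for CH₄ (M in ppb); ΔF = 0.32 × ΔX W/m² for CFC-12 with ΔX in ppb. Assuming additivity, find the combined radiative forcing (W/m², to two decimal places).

CO₂: 5.35 × ln(391/280) = 5.35 × ln(1.39643) = 5.35 × 0.33392 = 1.7865 W/m².
CH₄: 0.036 × (√1791 − √728) = 0.036 × (42.3202 − 26.9815) = 0.036 × 15.3387 = 0.5522 W/m².
CFC-12: Δ = 526 − 2 = 524 ppt = 0.524 ppb; ΔF = 0.32 × 0.524 = 0.1677 W/m².
Total ΔF = 1.7865 + 0.5522 + 0.1677 = 2.5064 W/m².

ΔF = 2.51 W/m²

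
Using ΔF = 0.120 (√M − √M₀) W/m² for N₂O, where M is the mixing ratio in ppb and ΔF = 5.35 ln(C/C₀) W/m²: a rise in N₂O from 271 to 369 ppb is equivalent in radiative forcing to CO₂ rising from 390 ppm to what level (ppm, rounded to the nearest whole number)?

N₂O forcing: 0.120 × (√369 − √271) = 0.120 × (19.2094 − 16.4621) = 0.120 × 2.7473 = 0.32968 W/m².
Set 5.35 ln(C/390) = 0.32968: ln(C/390) = 0.32968/5.35 = 0.06162, so C = 390 × e^0.06162 = 390 × 1.06356 = 414.79 ppm.

C ≈ 415 ppm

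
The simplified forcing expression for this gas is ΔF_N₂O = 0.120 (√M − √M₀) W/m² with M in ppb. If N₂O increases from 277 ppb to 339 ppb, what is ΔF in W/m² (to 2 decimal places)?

N₂O: 0.120 × (√339 − √277) = 0.120 × (18.4120 − 16.6433) = 0.120 × 1.7687 = 0.2122 W/m².

ΔF = 0.21 W/m²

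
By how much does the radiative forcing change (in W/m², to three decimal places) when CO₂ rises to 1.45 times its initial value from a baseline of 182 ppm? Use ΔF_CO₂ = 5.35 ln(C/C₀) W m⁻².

Because the forcing depends only on the ratio C/C₀, the initial concentration does not enter.
ΔF = 5.35 × ln(1.45) = 5.35 × 0.37156 = 1.9878 W/m².

ΔF = 1.988 W/m²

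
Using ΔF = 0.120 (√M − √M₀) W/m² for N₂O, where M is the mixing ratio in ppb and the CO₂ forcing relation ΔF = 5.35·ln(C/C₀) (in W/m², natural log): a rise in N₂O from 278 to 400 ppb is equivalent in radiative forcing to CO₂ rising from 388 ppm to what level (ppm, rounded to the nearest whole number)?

N₂O forcing: 0.120 × (√400 − √278) = 0.120 × (20.0000 − 16.6733) = 0.120 × 3.3267 = 0.39920 W/m².
Set 5.35 ln(C/388) = 0.39920: ln(C/388) = 0.39920/5.35 = 0.07462, so C = 388 × e^0.07462 = 388 × 1.07747 = 418.06 ppm.

C ≈ 418 ppm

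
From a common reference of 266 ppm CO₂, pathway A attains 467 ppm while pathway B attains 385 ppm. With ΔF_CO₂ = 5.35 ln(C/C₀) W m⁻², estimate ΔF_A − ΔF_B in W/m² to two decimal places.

ΔF_A − ΔF_B = 1.03 W/m²

ΔF_A = 5.35 ln(467/266) = 5.35 × 0.56283 = 3.0111 W/m².
ΔF_B = 5.35 ln(385/266) = 5.35 × 0.36975 = 1.9782 W/m².
Difference: 3.0111 − 1.9782 = 1.0329 W/m².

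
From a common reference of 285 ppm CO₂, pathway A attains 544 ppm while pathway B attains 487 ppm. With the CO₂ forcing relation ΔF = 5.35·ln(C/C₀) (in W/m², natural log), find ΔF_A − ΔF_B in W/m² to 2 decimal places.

ΔF_A − ΔF_B = 0.59 W/m²

ΔF_A = 5.35 ln(544/285) = 5.35 × 0.64646 = 3.4586 W/m².
ΔF_B = 5.35 ln(487/285) = 5.35 × 0.53577 = 2.8664 W/m².
Difference: 3.4586 − 2.8664 = 0.5922 W/m².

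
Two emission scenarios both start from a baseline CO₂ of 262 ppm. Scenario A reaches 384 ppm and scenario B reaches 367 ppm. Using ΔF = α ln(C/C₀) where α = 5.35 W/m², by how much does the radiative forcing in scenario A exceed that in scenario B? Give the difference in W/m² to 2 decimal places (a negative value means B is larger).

ΔF_A − ΔF_B = 0.24 W/m²

ΔF_A = 5.35 ln(384/262) = 5.35 × 0.38230 = 2.0453 W/m².
ΔF_B = 5.35 ln(367/262) = 5.35 × 0.33702 = 1.8031 W/m².
Difference: 2.0453 − 1.8031 = 0.2422 W/m².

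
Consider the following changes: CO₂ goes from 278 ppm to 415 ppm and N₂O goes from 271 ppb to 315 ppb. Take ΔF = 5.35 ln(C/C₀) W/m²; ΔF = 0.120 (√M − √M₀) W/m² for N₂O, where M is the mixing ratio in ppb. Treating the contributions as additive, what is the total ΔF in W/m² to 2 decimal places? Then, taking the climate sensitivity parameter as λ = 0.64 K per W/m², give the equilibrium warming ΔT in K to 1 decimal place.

ΔF = 2.30 W/m²; ΔT = 1.5 K

CO₂: 5.35 × ln(415/278) = 5.35 × ln(1.49281) = 5.35 × 0.40066 = 2.1435 W/m².
N₂O: 0.120 × (√315 − √271) = 0.120 × (17.7482 − 16.4621) = 0.120 × 1.2861 = 0.1543 W/m².
Total ΔF = 2.1435 + 0.1543 = 2.2978 W/m².
ΔT = λ ΔF = 0.64 × 2.30 = 1.4720 K.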